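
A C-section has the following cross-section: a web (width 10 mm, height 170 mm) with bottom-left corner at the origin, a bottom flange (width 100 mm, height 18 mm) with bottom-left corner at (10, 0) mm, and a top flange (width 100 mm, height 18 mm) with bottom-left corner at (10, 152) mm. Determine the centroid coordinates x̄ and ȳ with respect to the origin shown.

web: A = 10 × 170 = 1700.00, centroid at (5.00, 85.00).
bottom flange: A = 100 × 18 = 1800.00, centroid at (60.00, 9.00).
top flange: A = 100 × 18 = 1800.00, centroid at (60.00, 161.00).
ΣA = 5300.00 mm²
ΣAx̄ = (1700.00)(5.00) + (1800.00)(60.00) + (1800.00)(60.00) = 224500.00 mm³
ΣAȳ = (1700.00)(85.00) + (1800.00)(9.00) + (1800.00)(161.00) = 450500.00 mm³
x̄ = 224500.00 / 5300.00 = 42.36 mm
ȳ = 450500.00 / 5300.00 = 85.00 mm

x̄ = 42.36 mm, ȳ = 85.00 mm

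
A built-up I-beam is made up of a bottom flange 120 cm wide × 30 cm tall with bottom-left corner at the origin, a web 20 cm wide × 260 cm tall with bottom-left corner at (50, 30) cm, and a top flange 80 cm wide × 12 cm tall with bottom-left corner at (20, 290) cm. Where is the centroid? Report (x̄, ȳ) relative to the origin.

bottom flange: A = 120 × 30 = 3600.00, centroid at (60.00, 15.00).
web: A = 20 × 260 = 5200.00, centroid at (60.00, 160.00).
top flange: A = 80 × 12 = 960.00, centroid at (60.00, 296.00).
ΣA = 9760.00 cm²
ΣAx̄ = (3600.00)(60.00) + (5200.00)(60.00) + (960.00)(60.00) = 585600.00 cm³
ΣAȳ = (3600.00)(15.00) + (5200.00)(160.00) + (960.00)(296.00) = 1170160.00 cm³
x̄ = 585600.00 / 9760.00 = 60.00 cm
ȳ = 1170160.00 / 9760.00 = 119.89 cm

x̄ = 60.00 cm, ȳ = 119.89 cm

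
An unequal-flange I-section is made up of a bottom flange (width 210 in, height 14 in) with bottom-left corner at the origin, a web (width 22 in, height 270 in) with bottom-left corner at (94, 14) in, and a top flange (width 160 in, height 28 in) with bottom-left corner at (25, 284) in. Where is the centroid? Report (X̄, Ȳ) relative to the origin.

bottom flange: A = 210 × 14 = 2940.00, centroid at (105.00, 7.00).
web: A = 22 × 270 = 5940.00, centroid at (105.00, 149.00).
top flange: A = 160 × 28 = 4480.00, centroid at (105.00, 298.00).
ΣA = 13360.00 in², ΣAX̄ = 1402800.00 in³, ΣAȲ = 2240680.00 in³.
X̄ = 1402800.00/13360.00 = 105.00 in; Ȳ = 2240680.00/13360.00 = 167.72 in.

X̄ = 105.00 in, Ȳ = 167.72 in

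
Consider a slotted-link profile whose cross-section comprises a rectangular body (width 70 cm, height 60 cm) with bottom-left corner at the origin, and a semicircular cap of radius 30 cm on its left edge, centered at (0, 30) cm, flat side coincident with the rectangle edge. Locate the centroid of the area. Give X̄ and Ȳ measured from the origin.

X̄ = 22.98 cm, Ȳ = 30.00 cm

rectangular body: A = 70 × 60 = 4200.00, centroid at (35.00, 30.00).
semicircular end: A = ½π·30² = 1413.72, centroid at (-12.73, 30.00).
ΣA = 5613.72 cm², ΣAX̄ = 129000.00 cm³, ΣAȲ = 168411.50 cm³.
X̄ = 129000.00/5613.72 = 22.98 cm; Ȳ = 168411.50/5613.72 = 30.00 cm.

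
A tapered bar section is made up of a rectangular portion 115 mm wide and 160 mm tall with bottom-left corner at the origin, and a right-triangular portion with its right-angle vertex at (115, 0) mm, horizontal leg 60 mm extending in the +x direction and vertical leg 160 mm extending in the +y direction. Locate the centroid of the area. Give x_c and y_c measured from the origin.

rectangular portion: A = 115 × 160 = 18400.00, centroid at (57.50, 80.00).
triangular portion: A = ½·60·160 = 4800.00, centroid at (135.00, 53.33).
ΣA = 23200.00 mm²
ΣAx_c = (18400.00)(57.50) + (4800.00)(135.00) = 1706000.00 mm³
ΣAy_c = (18400.00)(80.00) + (4800.00)(53.33) = 1728000.00 mm³
x_c = 1706000.00 / 23200.00 = 73.53 mm
y_c = 1728000.00 / 23200.00 = 74.48 mm

x_c = 73.53 mm, y_c = 74.48 mm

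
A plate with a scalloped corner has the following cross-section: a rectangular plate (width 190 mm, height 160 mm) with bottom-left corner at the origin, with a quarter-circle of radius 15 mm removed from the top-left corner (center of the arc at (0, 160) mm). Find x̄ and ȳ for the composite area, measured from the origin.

plate: A = 190 × 160 = 30400.00, centroid at (95.00, 80.00).
removed quarter-circle: A = −¼π·15² = -176.71, centroid at (6.37, 153.63).
ΣA = 30223.29 mm²
ΣAx̄ = (30400.00)(95.00) + (-176.71)(6.37) = 2886875.00 mm³
ΣAȳ = (30400.00)(80.00) + (-176.71)(153.63) = 2404850.67 mm³
x̄ = 2886875.00 / 30223.29 = 95.52 mm
ȳ = 2404850.67 / 30223.29 = 79.57 mm

x̄ = 95.52 mm, ȳ = 79.57 mm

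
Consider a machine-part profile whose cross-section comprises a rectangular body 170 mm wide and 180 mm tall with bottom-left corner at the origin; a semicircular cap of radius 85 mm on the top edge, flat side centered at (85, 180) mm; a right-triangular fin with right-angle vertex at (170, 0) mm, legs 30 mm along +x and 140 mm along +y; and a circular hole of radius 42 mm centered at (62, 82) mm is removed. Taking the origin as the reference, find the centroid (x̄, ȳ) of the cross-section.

x̄ = 93.49 mm, ȳ = 125.95 mm

rectangular body: A = 170 × 180 = 30600.00, centroid at (85.00, 90.00).
semicircular top: A = ½π·85² = 11349.00, centroid at (85.00, 216.08).
triangular fin: A = ½·30·140 = 2100.00, centroid at (180.00, 46.67).
hole: A = −π·42² = -5541.77, centroid at (62.00, 82.00).
ΣA = 38507.23 mm²
ΣAx̄ = (30600.00)(85.00) + (11349.00)(85.00) + (2100.00)(180.00) + (-5541.77)(62.00) = 3600075.59 mm³
ΣAȳ = (30600.00)(90.00) + (11349.00)(216.08) + (2100.00)(46.67) + (-5541.77)(82.00) = 4849812.20 mm³
x̄ = 3600075.59 / 38507.23 = 93.49 mm
ȳ = 4849812.20 / 38507.23 = 125.95 mm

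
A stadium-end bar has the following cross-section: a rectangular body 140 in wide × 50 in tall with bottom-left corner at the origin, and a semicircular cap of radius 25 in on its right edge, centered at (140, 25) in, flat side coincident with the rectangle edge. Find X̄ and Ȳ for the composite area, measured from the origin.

rectangular body: A = 140 × 50 = 7000.00, centroid at (70.00, 25.00).
semicircular end: A = ½π·25² = 981.75, centroid at (150.61, 25.00).
ΣA = 7981.75 in²
ΣAX̄ = (7000.00)(70.00) + (981.75)(150.61) = 637861.35 in³
ΣAȲ = (7000.00)(25.00) + (981.75)(25.00) = 199543.69 in³
X̄ = 637861.35 / 7981.75 = 79.91 in
Ȳ = 199543.69 / 7981.75 = 25.00 in

X̄ = 79.91 in, Ȳ = 25.00 in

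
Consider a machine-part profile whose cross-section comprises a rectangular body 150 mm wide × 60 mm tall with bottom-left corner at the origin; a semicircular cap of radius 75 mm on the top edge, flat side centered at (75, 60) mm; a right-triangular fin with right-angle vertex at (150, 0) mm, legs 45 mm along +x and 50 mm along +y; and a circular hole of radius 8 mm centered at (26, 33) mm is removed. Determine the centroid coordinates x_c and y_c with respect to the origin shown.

Part | A | x̄ᵢ | ȳᵢ | A·x̄ᵢ | A·ȳᵢ
rectangular body | 9000.00 | 75.00 | 30.00 | 675000.00 | 270000.00
semicircular top | 8835.73 | 75.00 | 91.83 | 662679.70 | 811393.76
triangular fin | 1125.00 | 165.00 | 16.67 | 185625.00 | 18750.00
hole | -201.06 | 26.00 | 33.00 | -5227.61 | -6635.04
Σ | 18759.67 |  |  | 1518077.09 | 1093508.72
x_c = 1518077.09 / 18759.67 = 80.92 mm
y_c = 1093508.72 / 18759.67 = 58.29 mm

x_c = 80.92 mm, y_c = 58.29 mm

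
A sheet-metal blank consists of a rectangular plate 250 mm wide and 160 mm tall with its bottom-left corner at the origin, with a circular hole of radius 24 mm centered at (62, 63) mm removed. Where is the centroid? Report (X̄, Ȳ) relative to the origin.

plate: A = 250 × 160 = 40000.00, centroid at (125.00, 80.00).
hole: A = −π·24² = -1809.56, centroid at (62.00, 63.00).
ΣA = 38190.44 mm²
ΣAX̄ = (40000.00)(125.00) + (-1809.56)(62.00) = 4887807.44 mm³
ΣAȲ = (40000.00)(80.00) + (-1809.56)(63.00) = 3085997.89 mm³
X̄ = 4887807.44 / 38190.44 = 127.99 mm
Ȳ = 3085997.89 / 38190.44 = 80.81 mm

X̄ = 127.99 mm, Ȳ = 80.81 mm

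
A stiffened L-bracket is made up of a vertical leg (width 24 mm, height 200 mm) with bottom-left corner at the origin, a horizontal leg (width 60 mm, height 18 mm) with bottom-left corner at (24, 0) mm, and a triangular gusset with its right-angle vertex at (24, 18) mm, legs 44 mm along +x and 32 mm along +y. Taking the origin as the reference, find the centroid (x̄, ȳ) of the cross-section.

x̄ = 21.74 mm, ȳ = 77.45 mm

Part | A | x̄ᵢ | ȳᵢ | A·x̄ᵢ | A·ȳᵢ
vertical leg | 4800.00 | 12.00 | 100.00 | 57600.00 | 480000.00
horizontal leg | 1080.00 | 54.00 | 9.00 | 58320.00 | 9720.00
gusset | 704.00 | 38.67 | 28.67 | 27221.33 | 20181.33
Σ | 6584.00 |  |  | 143141.33 | 509901.33
x̄ = 143141.33 / 6584.00 = 21.74 mm
ȳ = 509901.33 / 6584.00 = 77.45 mm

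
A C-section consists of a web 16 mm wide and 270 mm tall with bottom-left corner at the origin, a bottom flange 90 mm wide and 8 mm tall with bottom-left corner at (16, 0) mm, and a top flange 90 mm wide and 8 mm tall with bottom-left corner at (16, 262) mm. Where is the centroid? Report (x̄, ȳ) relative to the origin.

x̄ = 21.25 mm, ȳ = 135.00 mm

Part | A | x̄ᵢ | ȳᵢ | A·x̄ᵢ | A·ȳᵢ
web | 4320.00 | 8.00 | 135.00 | 34560.00 | 583200.00
bottom flange | 720.00 | 61.00 | 4.00 | 43920.00 | 2880.00
top flange | 720.00 | 61.00 | 266.00 | 43920.00 | 191520.00
Σ | 5760.00 |  |  | 122400.00 | 777600.00
x̄ = 122400.00 / 5760.00 = 21.25 mm
ȳ = 777600.00 / 5760.00 = 135.00 mm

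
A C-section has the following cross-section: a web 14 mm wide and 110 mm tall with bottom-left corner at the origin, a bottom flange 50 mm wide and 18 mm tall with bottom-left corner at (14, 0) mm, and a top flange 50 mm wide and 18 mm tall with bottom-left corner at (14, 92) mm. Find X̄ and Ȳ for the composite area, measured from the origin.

web: A = 14 × 110 = 1540.00, centroid at (7.00, 55.00).
bottom flange: A = 50 × 18 = 900.00, centroid at (39.00, 9.00).
top flange: A = 50 × 18 = 900.00, centroid at (39.00, 101.00).
ΣA = 3340.00 mm²
ΣAX̄ = (1540.00)(7.00) + (900.00)(39.00) + (900.00)(39.00) = 80980.00 mm³
ΣAȲ = (1540.00)(55.00) + (900.00)(9.00) + (900.00)(101.00) = 183700.00 mm³
X̄ = 80980.00 / 3340.00 = 24.25 mm
Ȳ = 183700.00 / 3340.00 = 55.00 mm

X̄ = 24.25 mm, Ȳ = 55.00 mm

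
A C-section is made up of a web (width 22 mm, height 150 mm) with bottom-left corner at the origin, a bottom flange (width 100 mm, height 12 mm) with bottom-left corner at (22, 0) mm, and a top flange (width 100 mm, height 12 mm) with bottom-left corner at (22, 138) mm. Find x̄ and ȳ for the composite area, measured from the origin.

web: A = 22 × 150 = 3300.00, centroid at (11.00, 75.00).
bottom flange: A = 100 × 12 = 1200.00, centroid at (72.00, 6.00).
top flange: A = 100 × 12 = 1200.00, centroid at (72.00, 144.00).
ΣA = 5700.00 mm²
ΣAx̄ = (3300.00)(11.00) + (1200.00)(72.00) + (1200.00)(72.00) = 209100.00 mm³
ΣAȳ = (3300.00)(75.00) + (1200.00)(6.00) + (1200.00)(144.00) = 427500.00 mm³
x̄ = 209100.00 / 5700.00 = 36.68 mm
ȳ = 427500.00 / 5700.00 = 75.00 mm

x̄ = 36.68 mm, ȳ = 75.00 mm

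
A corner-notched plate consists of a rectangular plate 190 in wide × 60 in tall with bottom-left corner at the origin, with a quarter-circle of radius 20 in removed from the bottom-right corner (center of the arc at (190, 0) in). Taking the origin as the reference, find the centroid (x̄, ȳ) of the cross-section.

plate: A = 190 × 60 = 11400.00, centroid at (95.00, 30.00).
removed quarter-circle: A = −¼π·20² = -314.16, centroid at (181.51, 8.49).
ΣA = 11085.84 in²
ΣAx̄ = (11400.00)(95.00) + (-314.16)(181.51) = 1025976.41 in³
ΣAȳ = (11400.00)(30.00) + (-314.16)(8.49) = 339333.33 in³
x̄ = 1025976.41 / 11085.84 = 92.55 in
ȳ = 339333.33 / 11085.84 = 30.61 in

x̄ = 92.55 in, ȳ = 30.61 in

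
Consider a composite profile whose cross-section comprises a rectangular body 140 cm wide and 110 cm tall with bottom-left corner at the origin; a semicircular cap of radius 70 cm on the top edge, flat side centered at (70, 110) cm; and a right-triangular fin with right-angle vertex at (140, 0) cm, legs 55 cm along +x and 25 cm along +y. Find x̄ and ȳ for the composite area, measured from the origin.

rectangular body: A = 140 × 110 = 15400.00, centroid at (70.00, 55.00).
semicircular top: A = ½π·70² = 7696.90, centroid at (70.00, 139.71).
triangular fin: A = ½·55·25 = 687.50, centroid at (158.33, 8.33).
ΣA = 23784.40 cm²
ΣAx̄ = (15400.00)(70.00) + (7696.90)(70.00) + (687.50)(158.33) = 1725637.31 cm³
ΣAȳ = (15400.00)(55.00) + (7696.90)(139.71) + (687.50)(8.33) = 1928055.05 cm³
x̄ = 1725637.31 / 23784.40 = 72.55 cm
ȳ = 1928055.05 / 23784.40 = 81.06 cm

x̄ = 72.55 cm, ȳ = 81.06 cm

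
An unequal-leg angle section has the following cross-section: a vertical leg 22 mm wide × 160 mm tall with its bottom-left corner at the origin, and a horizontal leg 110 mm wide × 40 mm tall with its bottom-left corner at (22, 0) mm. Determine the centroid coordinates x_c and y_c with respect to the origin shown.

Part | A | x̄ᵢ | ȳᵢ | A·x̄ᵢ | A·ȳᵢ
vertical leg | 3520.00 | 11.00 | 80.00 | 38720.00 | 281600.00
horizontal leg | 4400.00 | 77.00 | 20.00 | 338800.00 | 88000.00
Σ | 7920.00 |  |  | 377520.00 | 369600.00
x_c = 377520.00 / 7920.00 = 47.67 mm
y_c = 369600.00 / 7920.00 = 46.67 mm

x_c = 47.67 mm, y_c = 46.67 mm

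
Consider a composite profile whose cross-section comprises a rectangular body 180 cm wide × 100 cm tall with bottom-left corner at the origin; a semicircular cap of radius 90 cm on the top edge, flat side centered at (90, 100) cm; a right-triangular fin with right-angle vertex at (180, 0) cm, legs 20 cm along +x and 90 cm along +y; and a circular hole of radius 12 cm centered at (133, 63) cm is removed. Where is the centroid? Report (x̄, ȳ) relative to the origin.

x̄ = 92.17 cm, ȳ = 85.23 cm

rectangular body: A = 180 × 100 = 18000.00, centroid at (90.00, 50.00).
semicircular top: A = ½π·90² = 12723.45, centroid at (90.00, 138.20).
triangular fin: A = ½·20·90 = 900.00, centroid at (186.67, 30.00).
hole: A = −π·12² = -452.39, centroid at (133.00, 63.00).
ΣA = 31171.06 cm², ΣAx̄ = 2872942.74 cm³, ΣAȳ = 2656844.50 cm³.
x̄ = 2872942.74/31171.06 = 92.17 cm; ȳ = 2656844.50/31171.06 = 85.23 cm.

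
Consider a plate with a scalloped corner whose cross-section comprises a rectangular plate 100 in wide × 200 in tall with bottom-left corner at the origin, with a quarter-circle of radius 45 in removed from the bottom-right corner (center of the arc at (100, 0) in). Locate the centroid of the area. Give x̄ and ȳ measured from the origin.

x̄ = 47.33 in, ȳ = 106.99 in

plate: A = 100 × 200 = 20000.00, centroid at (50.00, 100.00).
removed quarter-circle: A = −¼π·45² = -1590.43, centroid at (80.90, 19.10).
ΣA = 18409.57 in², ΣAx̄ = 871331.87 in³, ΣAȳ = 1969625.00 in³.
x̄ = 871331.87/18409.57 = 47.33 in; ȳ = 1969625.00/18409.57 = 106.99 in.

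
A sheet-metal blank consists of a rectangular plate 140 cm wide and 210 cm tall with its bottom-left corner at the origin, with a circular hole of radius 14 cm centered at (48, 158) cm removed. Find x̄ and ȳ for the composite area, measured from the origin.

plate: A = 140 × 210 = 29400.00, centroid at (70.00, 105.00).
hole: A = −π·14² = -615.75, centroid at (48.00, 158.00).
ΣA = 28784.25 cm²
ΣAx̄ = (29400.00)(70.00) + (-615.75)(48.00) = 2028443.90 cm³
ΣAȳ = (29400.00)(105.00) + (-615.75)(158.00) = 2989711.16 cm³
x̄ = 2028443.90 / 28784.25 = 70.47 cm
ȳ = 2989711.16 / 28784.25 = 103.87 cm

x̄ = 70.47 cm, ȳ = 103.87 cm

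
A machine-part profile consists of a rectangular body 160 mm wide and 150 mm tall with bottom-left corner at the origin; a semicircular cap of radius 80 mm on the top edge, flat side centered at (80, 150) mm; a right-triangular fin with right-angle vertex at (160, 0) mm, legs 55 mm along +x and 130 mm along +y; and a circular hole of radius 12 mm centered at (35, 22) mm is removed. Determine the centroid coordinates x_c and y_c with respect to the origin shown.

x_c = 90.00 mm, y_c = 102.06 mm

Part | A | x̄ᵢ | ȳᵢ | A·x̄ᵢ | A·ȳᵢ
rectangular body | 24000.00 | 80.00 | 75.00 | 1920000.00 | 1800000.00
semicircular top | 10053.10 | 80.00 | 183.95 | 804247.72 | 1849297.81
triangular fin | 3575.00 | 178.33 | 43.33 | 637541.67 | 154916.67
hole | -452.39 | 35.00 | 22.00 | -15833.63 | -9952.57
Σ | 37175.71 |  |  | 3345955.76 | 3794261.91
x_c = 3345955.76 / 37175.71 = 90.00 mm
y_c = 3794261.91 / 37175.71 = 102.06 mm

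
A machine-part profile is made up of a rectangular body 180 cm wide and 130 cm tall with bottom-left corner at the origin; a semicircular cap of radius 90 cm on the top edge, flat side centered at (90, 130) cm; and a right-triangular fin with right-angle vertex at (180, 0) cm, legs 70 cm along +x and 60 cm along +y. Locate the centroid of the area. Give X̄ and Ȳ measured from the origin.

X̄ = 96.23 cm, Ȳ = 96.88 cm

rectangular body: A = 180 × 130 = 23400.00, centroid at (90.00, 65.00).
semicircular top: A = ½π·90² = 12723.45, centroid at (90.00, 168.20).
triangular fin: A = ½·70·60 = 2100.00, centroid at (203.33, 20.00).
ΣA = 38223.45 cm², ΣAX̄ = 3678110.52 cm³, ΣAȲ = 3703048.53 cm³.
X̄ = 3678110.52/38223.45 = 96.23 cm; Ȳ = 3703048.53/38223.45 = 96.88 cm.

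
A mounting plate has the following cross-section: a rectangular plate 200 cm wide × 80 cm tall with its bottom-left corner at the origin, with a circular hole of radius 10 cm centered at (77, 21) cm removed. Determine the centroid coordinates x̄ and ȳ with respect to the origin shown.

x̄ = 100.46 cm, ȳ = 40.38 cm

plate: A = 200 × 80 = 16000.00, centroid at (100.00, 40.00).
hole: A = −π·10² = -314.16, centroid at (77.00, 21.00).
ΣA = 15685.84 cm²
ΣAx̄ = (16000.00)(100.00) + (-314.16)(77.00) = 1575809.74 cm³
ΣAȳ = (16000.00)(40.00) + (-314.16)(21.00) = 633402.66 cm³
x̄ = 1575809.74 / 15685.84 = 100.46 cm
ȳ = 633402.66 / 15685.84 = 40.38 cm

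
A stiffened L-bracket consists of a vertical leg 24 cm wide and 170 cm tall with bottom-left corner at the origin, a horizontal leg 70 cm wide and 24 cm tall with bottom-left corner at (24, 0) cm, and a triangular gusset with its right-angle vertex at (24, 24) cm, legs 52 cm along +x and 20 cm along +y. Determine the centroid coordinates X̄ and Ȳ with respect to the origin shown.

X̄ = 27.00 cm, Ȳ = 60.97 cm

Part | A | x̄ᵢ | ȳᵢ | A·x̄ᵢ | A·ȳᵢ
vertical leg | 4080.00 | 12.00 | 85.00 | 48960.00 | 346800.00
horizontal leg | 1680.00 | 59.00 | 12.00 | 99120.00 | 20160.00
gusset | 520.00 | 41.33 | 30.67 | 21493.33 | 15946.67
Σ | 6280.00 |  |  | 169573.33 | 382906.67
X̄ = 169573.33 / 6280.00 = 27.00 cm
Ȳ = 382906.67 / 6280.00 = 60.97 cm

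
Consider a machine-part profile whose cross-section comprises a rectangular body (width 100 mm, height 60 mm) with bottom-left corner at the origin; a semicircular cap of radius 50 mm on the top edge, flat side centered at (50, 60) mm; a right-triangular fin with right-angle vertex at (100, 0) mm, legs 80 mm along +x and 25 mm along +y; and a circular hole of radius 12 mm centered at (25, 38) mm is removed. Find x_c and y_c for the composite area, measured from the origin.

Part | A | x̄ᵢ | ȳᵢ | A·x̄ᵢ | A·ȳᵢ
rectangular body | 6000.00 | 50.00 | 30.00 | 300000.00 | 180000.00
semicircular top | 3926.99 | 50.00 | 81.22 | 196349.54 | 318952.78
triangular fin | 1000.00 | 126.67 | 8.33 | 126666.67 | 8333.33
hole | -452.39 | 25.00 | 38.00 | -11309.73 | -17190.80
Σ | 10474.60 |  |  | 611706.47 | 490095.32
x_c = 611706.47 / 10474.60 = 58.40 mm
y_c = 490095.32 / 10474.60 = 46.79 mm

x_c = 58.40 mm, y_c = 46.79 mm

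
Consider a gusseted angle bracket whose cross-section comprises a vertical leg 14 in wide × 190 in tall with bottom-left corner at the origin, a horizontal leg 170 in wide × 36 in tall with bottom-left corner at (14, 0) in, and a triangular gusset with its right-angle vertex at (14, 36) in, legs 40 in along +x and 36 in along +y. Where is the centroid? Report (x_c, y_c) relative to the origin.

x_c = 67.81 in, y_c = 41.83 in

Part | A | x̄ᵢ | ȳᵢ | A·x̄ᵢ | A·ȳᵢ
vertical leg | 2660.00 | 7.00 | 95.00 | 18620.00 | 252700.00
horizontal leg | 6120.00 | 99.00 | 18.00 | 605880.00 | 110160.00
gusset | 720.00 | 27.33 | 48.00 | 19680.00 | 34560.00
Σ | 9500.00 |  |  | 644180.00 | 397420.00
x_c = 644180.00 / 9500.00 = 67.81 in
y_c = 397420.00 / 9500.00 = 41.83 in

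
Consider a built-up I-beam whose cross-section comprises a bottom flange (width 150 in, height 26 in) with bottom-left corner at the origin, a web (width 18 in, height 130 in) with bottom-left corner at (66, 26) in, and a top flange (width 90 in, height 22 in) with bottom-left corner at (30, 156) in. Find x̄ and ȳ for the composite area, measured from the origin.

x̄ = 75.00 in, ȳ = 72.30 in

Part | A | x̄ᵢ | ȳᵢ | A·x̄ᵢ | A·ȳᵢ
bottom flange | 3900.00 | 75.00 | 13.00 | 292500.00 | 50700.00
web | 2340.00 | 75.00 | 91.00 | 175500.00 | 212940.00
top flange | 1980.00 | 75.00 | 167.00 | 148500.00 | 330660.00
Σ | 8220.00 |  |  | 616500.00 | 594300.00
x̄ = 616500.00 / 8220.00 = 75.00 in
ȳ = 594300.00 / 8220.00 = 72.30 in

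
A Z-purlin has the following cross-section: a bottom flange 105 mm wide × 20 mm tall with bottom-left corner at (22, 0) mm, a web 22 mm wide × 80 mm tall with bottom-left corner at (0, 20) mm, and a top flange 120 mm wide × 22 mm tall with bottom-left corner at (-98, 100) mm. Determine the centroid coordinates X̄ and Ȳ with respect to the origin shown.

X̄ = 11.61 mm, Ȳ = 64.56 mm

bottom flange: A = 105 × 20 = 2100.00, centroid at (74.50, 10.00).
web: A = 22 × 80 = 1760.00, centroid at (11.00, 60.00).
top flange: A = 120 × 22 = 2640.00, centroid at (-38.00, 111.00).
ΣA = 6500.00 mm², ΣAX̄ = 75490.00 mm³, ΣAȲ = 419640.00 mm³.
X̄ = 75490.00/6500.00 = 11.61 mm; Ȳ = 419640.00/6500.00 = 64.56 mm.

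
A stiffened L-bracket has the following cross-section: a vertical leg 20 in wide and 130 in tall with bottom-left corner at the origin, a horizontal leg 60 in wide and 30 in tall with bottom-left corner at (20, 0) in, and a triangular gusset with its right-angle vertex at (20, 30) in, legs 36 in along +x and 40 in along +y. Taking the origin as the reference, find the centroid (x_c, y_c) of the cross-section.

x_c = 27.16 in, y_c = 44.38 in

vertical leg: A = 20 × 130 = 2600.00, centroid at (10.00, 65.00).
horizontal leg: A = 60 × 30 = 1800.00, centroid at (50.00, 15.00).
gusset: A = ½·36·40 = 720.00, centroid at (32.00, 43.33).
ΣA = 5120.00 in²
ΣAx_c = (2600.00)(10.00) + (1800.00)(50.00) + (720.00)(32.00) = 139040.00 in³
ΣAy_c = (2600.00)(65.00) + (1800.00)(15.00) + (720.00)(43.33) = 227200.00 in³
x_c = 139040.00 / 5120.00 = 27.16 in
y_c = 227200.00 / 5120.00 = 44.38 in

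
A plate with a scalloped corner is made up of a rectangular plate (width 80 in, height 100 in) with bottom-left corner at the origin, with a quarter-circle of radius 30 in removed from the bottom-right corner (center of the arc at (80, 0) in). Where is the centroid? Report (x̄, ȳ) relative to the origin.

x̄ = 37.36 in, ȳ = 53.61 in

plate: A = 80 × 100 = 8000.00, centroid at (40.00, 50.00).
removed quarter-circle: A = −¼π·30² = -706.86, centroid at (67.27, 12.73).
ΣA = 7293.14 in², ΣAx̄ = 272451.33 in³, ΣAȳ = 391000.00 in³.
x̄ = 272451.33/7293.14 = 37.36 in; ȳ = 391000.00/7293.14 = 53.61 in.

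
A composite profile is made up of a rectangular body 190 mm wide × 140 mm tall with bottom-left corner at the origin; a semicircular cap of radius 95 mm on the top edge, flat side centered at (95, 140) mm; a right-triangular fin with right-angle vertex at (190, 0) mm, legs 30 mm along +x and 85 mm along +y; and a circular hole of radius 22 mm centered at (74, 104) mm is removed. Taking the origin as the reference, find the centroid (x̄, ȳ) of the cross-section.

x̄ = 99.09 mm, ȳ = 106.00 mm

Part | A | x̄ᵢ | ȳᵢ | A·x̄ᵢ | A·ȳᵢ
rectangular body | 26600.00 | 95.00 | 70.00 | 2527000.00 | 1862000.00
semicircular top | 14176.44 | 95.00 | 180.32 | 1346761.50 | 2556284.49
triangular fin | 1275.00 | 200.00 | 28.33 | 255000.00 | 36125.00
hole | -1520.53 | 74.00 | 104.00 | -112519.28 | -158135.21
Σ | 40530.91 |  |  | 4016242.22 | 4296274.28
x̄ = 4016242.22 / 40530.91 = 99.09 mm
ȳ = 4296274.28 / 40530.91 = 106.00 mm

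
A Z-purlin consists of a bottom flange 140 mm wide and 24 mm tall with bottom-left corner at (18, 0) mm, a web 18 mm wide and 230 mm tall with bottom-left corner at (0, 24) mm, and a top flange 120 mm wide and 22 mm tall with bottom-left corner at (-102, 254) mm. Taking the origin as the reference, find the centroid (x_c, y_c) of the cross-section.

bottom flange: A = 140 × 24 = 3360.00, centroid at (88.00, 12.00).
web: A = 18 × 230 = 4140.00, centroid at (9.00, 139.00).
top flange: A = 120 × 22 = 2640.00, centroid at (-42.00, 265.00).
ΣA = 10140.00 mm²
ΣAx_c = (3360.00)(88.00) + (4140.00)(9.00) + (2640.00)(-42.00) = 222060.00 mm³
ΣAy_c = (3360.00)(12.00) + (4140.00)(139.00) + (2640.00)(265.00) = 1315380.00 mm³
x_c = 222060.00 / 10140.00 = 21.90 mm
y_c = 1315380.00 / 10140.00 = 129.72 mm

x_c = 21.90 mm, y_c = 129.72 mm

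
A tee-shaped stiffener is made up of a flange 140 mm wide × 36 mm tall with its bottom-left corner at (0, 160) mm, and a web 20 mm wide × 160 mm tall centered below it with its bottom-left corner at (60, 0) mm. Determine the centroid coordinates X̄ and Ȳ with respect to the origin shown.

web: A = 20 × 160 = 3200.00, centroid at (70.00, 80.00).
flange: A = 140 × 36 = 5040.00, centroid at (70.00, 178.00).
ΣA = 8240.00 mm², ΣAX̄ = 576800.00 mm³, ΣAȲ = 1153120.00 mm³.
X̄ = 576800.00/8240.00 = 70.00 mm; Ȳ = 1153120.00/8240.00 = 139.94 mm.

X̄ = 70.00 mm, Ȳ = 139.94 mm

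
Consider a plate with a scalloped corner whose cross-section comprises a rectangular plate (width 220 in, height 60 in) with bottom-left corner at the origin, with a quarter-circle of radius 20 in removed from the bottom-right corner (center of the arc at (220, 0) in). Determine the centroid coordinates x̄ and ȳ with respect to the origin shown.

Part | A | x̄ᵢ | ȳᵢ | A·x̄ᵢ | A·ȳᵢ
plate | 13200.00 | 110.00 | 30.00 | 1452000.00 | 396000.00
removed quarter-circle | -314.16 | 211.51 | 8.49 | -66448.37 | -2666.67
Σ | 12885.84 |  |  | 1385551.63 | 393333.33
x̄ = 1385551.63 / 12885.84 = 107.53 in
ȳ = 393333.33 / 12885.84 = 30.52 in

x̄ = 107.53 in, ȳ = 30.52 in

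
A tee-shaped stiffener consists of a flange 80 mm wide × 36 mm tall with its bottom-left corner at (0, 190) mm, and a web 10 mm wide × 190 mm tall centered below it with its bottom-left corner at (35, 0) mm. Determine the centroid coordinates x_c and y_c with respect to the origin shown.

x_c = 40.00 mm, y_c = 163.08 mm

web: A = 10 × 190 = 1900.00, centroid at (40.00, 95.00).
flange: A = 80 × 36 = 2880.00, centroid at (40.00, 208.00).
ΣA = 4780.00 mm²
ΣAx_c = (1900.00)(40.00) + (2880.00)(40.00) = 191200.00 mm³
ΣAy_c = (1900.00)(95.00) + (2880.00)(208.00) = 779540.00 mm³
x_c = 191200.00 / 4780.00 = 40.00 mm
y_c = 779540.00 / 4780.00 = 163.08 mm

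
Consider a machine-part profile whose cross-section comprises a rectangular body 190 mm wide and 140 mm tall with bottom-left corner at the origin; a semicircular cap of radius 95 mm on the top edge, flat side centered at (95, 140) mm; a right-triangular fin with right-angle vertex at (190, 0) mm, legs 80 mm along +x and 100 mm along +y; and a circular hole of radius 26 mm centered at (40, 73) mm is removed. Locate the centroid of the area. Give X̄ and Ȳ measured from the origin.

rectangular body: A = 190 × 140 = 26600.00, centroid at (95.00, 70.00).
semicircular top: A = ½π·95² = 14176.44, centroid at (95.00, 180.32).
triangular fin: A = ½·80·100 = 4000.00, centroid at (216.67, 33.33).
hole: A = −π·26² = -2123.72, centroid at (40.00, 73.00).
ΣA = 42652.72 mm², ΣAX̄ = 4655479.50 mm³, ΣAȲ = 4396586.51 mm³.
X̄ = 4655479.50/42652.72 = 109.15 mm; Ȳ = 4396586.51/42652.72 = 103.08 mm.

X̄ = 109.15 mm, Ȳ = 103.08 mm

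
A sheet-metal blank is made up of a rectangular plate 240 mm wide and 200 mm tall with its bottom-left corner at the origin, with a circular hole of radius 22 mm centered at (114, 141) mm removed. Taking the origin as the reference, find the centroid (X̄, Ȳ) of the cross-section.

X̄ = 120.20 mm, Ȳ = 98.66 mm

Part | A | x̄ᵢ | ȳᵢ | A·x̄ᵢ | A·ȳᵢ
plate | 48000.00 | 120.00 | 100.00 | 5760000.00 | 4800000.00
hole | -1520.53 | 114.00 | 141.00 | -173340.52 | -214394.85
Σ | 46479.47 |  |  | 5586659.48 | 4585605.15
X̄ = 5586659.48 / 46479.47 = 120.20 mm
Ȳ = 4585605.15 / 46479.47 = 98.66 mm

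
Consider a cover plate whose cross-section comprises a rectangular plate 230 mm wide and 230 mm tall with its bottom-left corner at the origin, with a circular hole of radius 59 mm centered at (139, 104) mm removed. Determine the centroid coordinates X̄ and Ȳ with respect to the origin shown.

plate: A = 230 × 230 = 52900.00, centroid at (115.00, 115.00).
hole: A = −π·59² = -10935.88, centroid at (139.00, 104.00).
ΣA = 41964.12 mm²
ΣAX̄ = (52900.00)(115.00) + (-10935.88)(139.00) = 4563412.12 mm³
ΣAȲ = (52900.00)(115.00) + (-10935.88)(104.00) = 4946168.06 mm³
X̄ = 4563412.12 / 41964.12 = 108.75 mm
Ȳ = 4946168.06 / 41964.12 = 117.87 mm

X̄ = 108.75 mm, Ȳ = 117.87 mm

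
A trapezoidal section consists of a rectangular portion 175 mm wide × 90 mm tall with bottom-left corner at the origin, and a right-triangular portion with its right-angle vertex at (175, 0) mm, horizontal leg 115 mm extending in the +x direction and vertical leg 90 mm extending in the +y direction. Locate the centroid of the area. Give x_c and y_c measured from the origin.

rectangular portion: A = 175 × 90 = 15750.00, centroid at (87.50, 45.00).
triangular portion: A = ½·115·90 = 5175.00, centroid at (213.33, 30.00).
ΣA = 20925.00 mm²
ΣAx_c = (15750.00)(87.50) + (5175.00)(213.33) = 2482125.00 mm³
ΣAy_c = (15750.00)(45.00) + (5175.00)(30.00) = 864000.00 mm³
x_c = 2482125.00 / 20925.00 = 118.62 mm
y_c = 864000.00 / 20925.00 = 41.29 mm

x_c = 118.62 mm, y_c = 41.29 mm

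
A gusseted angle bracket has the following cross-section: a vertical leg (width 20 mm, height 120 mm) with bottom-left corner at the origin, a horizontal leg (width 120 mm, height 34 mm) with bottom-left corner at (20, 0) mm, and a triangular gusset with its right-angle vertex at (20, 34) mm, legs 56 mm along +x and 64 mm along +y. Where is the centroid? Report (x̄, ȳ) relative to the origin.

x̄ = 50.74 mm, ȳ = 37.78 mm

Part | A | x̄ᵢ | ȳᵢ | A·x̄ᵢ | A·ȳᵢ
vertical leg | 2400.00 | 10.00 | 60.00 | 24000.00 | 144000.00
horizontal leg | 4080.00 | 80.00 | 17.00 | 326400.00 | 69360.00
gusset | 1792.00 | 38.67 | 55.33 | 69290.67 | 99157.33
Σ | 8272.00 |  |  | 419690.67 | 312517.33
x̄ = 419690.67 / 8272.00 = 50.74 mm
ȳ = 312517.33 / 8272.00 = 37.78 mm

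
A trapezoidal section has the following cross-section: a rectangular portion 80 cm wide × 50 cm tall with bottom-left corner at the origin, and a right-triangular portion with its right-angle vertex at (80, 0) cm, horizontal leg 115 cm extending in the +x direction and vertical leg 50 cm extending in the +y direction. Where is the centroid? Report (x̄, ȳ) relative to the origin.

rectangular portion: A = 80 × 50 = 4000.00, centroid at (40.00, 25.00).
triangular portion: A = ½·115·50 = 2875.00, centroid at (118.33, 16.67).
ΣA = 6875.00 cm²
ΣAx̄ = (4000.00)(40.00) + (2875.00)(118.33) = 500208.33 cm³
ΣAȳ = (4000.00)(25.00) + (2875.00)(16.67) = 147916.67 cm³
x̄ = 500208.33 / 6875.00 = 72.76 cm
ȳ = 147916.67 / 6875.00 = 21.52 cm

x̄ = 72.76 cm, ȳ = 21.52 cm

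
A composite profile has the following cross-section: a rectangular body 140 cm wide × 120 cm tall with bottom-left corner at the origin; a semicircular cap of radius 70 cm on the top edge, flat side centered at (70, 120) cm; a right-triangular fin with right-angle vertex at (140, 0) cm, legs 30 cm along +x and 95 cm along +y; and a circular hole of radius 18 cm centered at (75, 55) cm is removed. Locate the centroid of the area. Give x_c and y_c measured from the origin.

x_c = 74.37 cm, y_c = 86.31 cm

rectangular body: A = 140 × 120 = 16800.00, centroid at (70.00, 60.00).
semicircular top: A = ½π·70² = 7696.90, centroid at (70.00, 149.71).
triangular fin: A = ½·30·95 = 1425.00, centroid at (150.00, 31.67).
hole: A = −π·18² = -1017.88, centroid at (75.00, 55.00).
ΣA = 24904.03 cm²
ΣAx_c = (16800.00)(70.00) + (7696.90)(70.00) + (1425.00)(150.00) + (-1017.88)(75.00) = 1852192.44 cm³
ΣAy_c = (16800.00)(60.00) + (7696.90)(149.71) + (1425.00)(31.67) + (-1017.88)(55.00) = 2149436.73 cm³
x_c = 1852192.44 / 24904.03 = 74.37 cm
y_c = 2149436.73 / 24904.03 = 86.31 cm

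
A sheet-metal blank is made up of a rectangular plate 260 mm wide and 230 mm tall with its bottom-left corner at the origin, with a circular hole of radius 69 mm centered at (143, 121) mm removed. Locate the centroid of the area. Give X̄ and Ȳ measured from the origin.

Part | A | x̄ᵢ | ȳᵢ | A·x̄ᵢ | A·ȳᵢ
plate | 59800.00 | 130.00 | 115.00 | 7774000.00 | 6877000.00
hole | -14957.12 | 143.00 | 121.00 | -2138868.54 | -1809811.84
Σ | 44842.88 |  |  | 5635131.46 | 5067188.16
X̄ = 5635131.46 / 44842.88 = 125.66 mm
Ȳ = 5067188.16 / 44842.88 = 113.00 mm

X̄ = 125.66 mm, Ȳ = 113.00 mm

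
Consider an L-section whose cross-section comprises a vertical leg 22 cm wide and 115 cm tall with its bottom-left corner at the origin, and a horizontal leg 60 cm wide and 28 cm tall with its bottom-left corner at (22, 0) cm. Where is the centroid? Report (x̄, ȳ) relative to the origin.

x̄ = 27.36 cm, ȳ = 40.14 cm

vertical leg: A = 22 × 115 = 2530.00, centroid at (11.00, 57.50).
horizontal leg: A = 60 × 28 = 1680.00, centroid at (52.00, 14.00).
ΣA = 4210.00 cm²
ΣAx̄ = (2530.00)(11.00) + (1680.00)(52.00) = 115190.00 cm³
ΣAȳ = (2530.00)(57.50) + (1680.00)(14.00) = 168995.00 cm³
x̄ = 115190.00 / 4210.00 = 27.36 cm
ȳ = 168995.00 / 4210.00 = 40.14 cm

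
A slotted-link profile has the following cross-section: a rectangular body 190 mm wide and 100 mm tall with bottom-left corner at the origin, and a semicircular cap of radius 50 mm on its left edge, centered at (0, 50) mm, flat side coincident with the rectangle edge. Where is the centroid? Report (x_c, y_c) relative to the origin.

Part | A | x̄ᵢ | ȳᵢ | A·x̄ᵢ | A·ȳᵢ
rectangular body | 19000.00 | 95.00 | 50.00 | 1805000.00 | 950000.00
semicircular end | 3926.99 | -21.22 | 50.00 | -83333.33 | 196349.54
Σ | 22926.99 |  |  | 1721666.67 | 1146349.54
x_c = 1721666.67 / 22926.99 = 75.09 mm
y_c = 1146349.54 / 22926.99 = 50.00 mm

x_c = 75.09 mm, y_c = 50.00 mm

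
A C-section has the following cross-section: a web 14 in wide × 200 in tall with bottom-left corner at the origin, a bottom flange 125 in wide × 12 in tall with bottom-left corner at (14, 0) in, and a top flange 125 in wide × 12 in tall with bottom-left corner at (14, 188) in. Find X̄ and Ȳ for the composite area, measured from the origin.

X̄ = 42.95 in, Ȳ = 100.00 in

Part | A | x̄ᵢ | ȳᵢ | A·x̄ᵢ | A·ȳᵢ
web | 2800.00 | 7.00 | 100.00 | 19600.00 | 280000.00
bottom flange | 1500.00 | 76.50 | 6.00 | 114750.00 | 9000.00
top flange | 1500.00 | 76.50 | 194.00 | 114750.00 | 291000.00
Σ | 5800.00 |  |  | 249100.00 | 580000.00
X̄ = 249100.00 / 5800.00 = 42.95 in
Ȳ = 580000.00 / 5800.00 = 100.00 in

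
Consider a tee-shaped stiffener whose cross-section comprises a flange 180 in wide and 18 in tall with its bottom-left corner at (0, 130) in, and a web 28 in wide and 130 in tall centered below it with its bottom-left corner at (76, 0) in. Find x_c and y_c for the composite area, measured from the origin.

x_c = 90.00 in, y_c = 99.85 in

web: A = 28 × 130 = 3640.00, centroid at (90.00, 65.00).
flange: A = 180 × 18 = 3240.00, centroid at (90.00, 139.00).
ΣA = 6880.00 in²
ΣAx_c = (3640.00)(90.00) + (3240.00)(90.00) = 619200.00 in³
ΣAy_c = (3640.00)(65.00) + (3240.00)(139.00) = 686960.00 in³
x_c = 619200.00 / 6880.00 = 90.00 in
y_c = 686960.00 / 6880.00 = 99.85 in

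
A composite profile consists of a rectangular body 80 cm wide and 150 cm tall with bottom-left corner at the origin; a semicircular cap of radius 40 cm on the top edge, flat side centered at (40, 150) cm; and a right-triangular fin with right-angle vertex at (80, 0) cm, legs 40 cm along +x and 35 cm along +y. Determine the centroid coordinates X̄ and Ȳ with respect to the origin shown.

Part | A | x̄ᵢ | ȳᵢ | A·x̄ᵢ | A·ȳᵢ
rectangular body | 12000.00 | 40.00 | 75.00 | 480000.00 | 900000.00
semicircular top | 2513.27 | 40.00 | 166.98 | 100530.96 | 419657.79
triangular fin | 700.00 | 93.33 | 11.67 | 65333.33 | 8166.67
Σ | 15213.27 |  |  | 645864.30 | 1327824.45
X̄ = 645864.30 / 15213.27 = 42.45 cm
Ȳ = 1327824.45 / 15213.27 = 87.28 cm

X̄ = 42.45 cm, Ȳ = 87.28 cm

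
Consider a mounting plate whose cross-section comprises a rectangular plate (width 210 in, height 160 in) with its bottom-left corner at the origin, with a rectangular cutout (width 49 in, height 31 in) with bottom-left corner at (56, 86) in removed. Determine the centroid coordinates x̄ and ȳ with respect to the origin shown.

Part | A | x̄ᵢ | ȳᵢ | A·x̄ᵢ | A·ȳᵢ
plate | 33600.00 | 105.00 | 80.00 | 3528000.00 | 2688000.00
hole | -1519.00 | 80.50 | 101.50 | -122279.50 | -154178.50
Σ | 32081.00 |  |  | 3405720.50 | 2533821.50
x̄ = 3405720.50 / 32081.00 = 106.16 in
ȳ = 2533821.50 / 32081.00 = 78.98 in

x̄ = 106.16 in, ȳ = 78.98 in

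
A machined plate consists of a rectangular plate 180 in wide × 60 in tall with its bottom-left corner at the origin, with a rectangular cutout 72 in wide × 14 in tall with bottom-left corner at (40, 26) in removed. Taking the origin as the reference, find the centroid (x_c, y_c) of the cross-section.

Part | A | x̄ᵢ | ȳᵢ | A·x̄ᵢ | A·ȳᵢ
plate | 10800.00 | 90.00 | 30.00 | 972000.00 | 324000.00
hole | -1008.00 | 76.00 | 33.00 | -76608.00 | -33264.00
Σ | 9792.00 |  |  | 895392.00 | 290736.00
x_c = 895392.00 / 9792.00 = 91.44 in
y_c = 290736.00 / 9792.00 = 29.69 in

x_c = 91.44 in, y_c = 29.69 in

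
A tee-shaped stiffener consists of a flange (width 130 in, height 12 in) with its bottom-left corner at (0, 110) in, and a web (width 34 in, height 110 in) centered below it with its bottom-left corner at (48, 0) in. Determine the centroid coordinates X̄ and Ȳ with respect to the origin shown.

X̄ = 65.00 in, Ȳ = 72.95 in

Part | A | x̄ᵢ | ȳᵢ | A·x̄ᵢ | A·ȳᵢ
web | 3740.00 | 65.00 | 55.00 | 243100.00 | 205700.00
flange | 1560.00 | 65.00 | 116.00 | 101400.00 | 180960.00
Σ | 5300.00 |  |  | 344500.00 | 386660.00
X̄ = 344500.00 / 5300.00 = 65.00 in
Ȳ = 386660.00 / 5300.00 = 72.95 in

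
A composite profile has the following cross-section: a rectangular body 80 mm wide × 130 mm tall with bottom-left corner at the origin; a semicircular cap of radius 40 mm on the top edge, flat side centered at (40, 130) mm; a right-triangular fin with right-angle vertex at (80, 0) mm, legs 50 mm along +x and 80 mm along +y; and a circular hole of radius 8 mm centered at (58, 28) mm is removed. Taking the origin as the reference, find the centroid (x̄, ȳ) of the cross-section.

x̄ = 47.46 mm, ȳ = 74.30 mm

rectangular body: A = 80 × 130 = 10400.00, centroid at (40.00, 65.00).
semicircular top: A = ½π·40² = 2513.27, centroid at (40.00, 146.98).
triangular fin: A = ½·50·80 = 2000.00, centroid at (96.67, 26.67).
hole: A = −π·8² = -201.06, centroid at (58.00, 28.00).
ΣA = 14712.21 mm², ΣAx̄ = 698202.71 mm³, ΣAȳ = 1093095.90 mm³.
x̄ = 698202.71/14712.21 = 47.46 mm; ȳ = 1093095.90/14712.21 = 74.30 mm.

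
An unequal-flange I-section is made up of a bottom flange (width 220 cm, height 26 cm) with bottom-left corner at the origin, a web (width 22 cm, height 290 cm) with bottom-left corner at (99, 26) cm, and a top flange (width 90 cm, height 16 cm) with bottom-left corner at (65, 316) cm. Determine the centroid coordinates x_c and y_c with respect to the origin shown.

x_c = 110.00 cm, y_c = 120.52 cm

bottom flange: A = 220 × 26 = 5720.00, centroid at (110.00, 13.00).
web: A = 22 × 290 = 6380.00, centroid at (110.00, 171.00).
top flange: A = 90 × 16 = 1440.00, centroid at (110.00, 324.00).
ΣA = 13540.00 cm²
ΣAx_c = (5720.00)(110.00) + (6380.00)(110.00) + (1440.00)(110.00) = 1489400.00 cm³
ΣAy_c = (5720.00)(13.00) + (6380.00)(171.00) + (1440.00)(324.00) = 1631900.00 cm³
x_c = 1489400.00 / 13540.00 = 110.00 cm
y_c = 1631900.00 / 13540.00 = 120.52 cm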